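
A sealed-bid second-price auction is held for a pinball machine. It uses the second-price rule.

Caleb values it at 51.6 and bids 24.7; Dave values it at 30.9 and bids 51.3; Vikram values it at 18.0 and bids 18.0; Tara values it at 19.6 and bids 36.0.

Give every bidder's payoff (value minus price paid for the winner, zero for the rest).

Caleb 0.0, Dave -5.1, Vikram 0.0, Tara 0.0.

Sorted high to low: Dave 51.3; Tara 36.0; Caleb 24.7; Vikram 18.0.
Dave has the top bid and wins; the price is the second-highest bid, 36.0.
Dave's payoff = 30.9 − 36.0 = -5.1. All other bidders lose, so their payoff is 0.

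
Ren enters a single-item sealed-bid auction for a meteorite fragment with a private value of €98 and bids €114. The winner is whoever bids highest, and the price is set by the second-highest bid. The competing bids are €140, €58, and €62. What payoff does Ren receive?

Payoff = €0.

Highest competing bid: €140.
Ren's bid €114 is not the highest, so Ren loses, pays nothing, and earns zero payoff.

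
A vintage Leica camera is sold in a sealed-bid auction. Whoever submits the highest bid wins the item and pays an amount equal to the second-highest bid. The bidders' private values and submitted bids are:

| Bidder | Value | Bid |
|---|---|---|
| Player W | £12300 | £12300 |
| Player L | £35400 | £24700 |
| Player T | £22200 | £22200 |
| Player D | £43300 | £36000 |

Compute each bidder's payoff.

Ranking the bids: Player D £36000 > Player L £24700 > Player T £22200 > Player W £12300.
Player D has the top bid and wins; the price is the second-highest bid, £24700.
Player D's payoff = £43300 − £24700 = £18600. All other bidders lose, so their payoff is 0.

Payoffs: Player W £0, Player L £0, Player T £0, Player D £18600.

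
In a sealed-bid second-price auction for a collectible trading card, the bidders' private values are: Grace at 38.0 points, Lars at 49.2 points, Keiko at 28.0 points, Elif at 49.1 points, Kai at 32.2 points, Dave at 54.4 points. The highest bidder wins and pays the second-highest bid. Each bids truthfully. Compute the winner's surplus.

Winner's surplus: 5.2 points.

Ordered from highest: Dave 54.4 points > Lars 49.2 points > Elif 49.1 points > Grace 38.0 points > Kai 32.2 points > Keiko 28.0 points.
Dave wins with the top bid and pays the second-highest, 49.2 points.
Surplus = 54.4 points − 49.2 points = 5.2 points.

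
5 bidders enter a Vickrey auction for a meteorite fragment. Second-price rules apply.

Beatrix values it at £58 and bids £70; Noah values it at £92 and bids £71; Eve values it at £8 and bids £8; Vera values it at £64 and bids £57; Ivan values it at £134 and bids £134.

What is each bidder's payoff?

Beatrix £0, Noah £0, Eve £0, Vera £0, Ivan £63.

Sorted high to low: Ivan £134; Noah £71; Beatrix £70; Vera £57; Eve £8.
Ivan has the top bid and wins; the price is the second-highest bid, £71.
Ivan's payoff = £134 − £71 = £63. All other bidders lose, so their payoff is 0.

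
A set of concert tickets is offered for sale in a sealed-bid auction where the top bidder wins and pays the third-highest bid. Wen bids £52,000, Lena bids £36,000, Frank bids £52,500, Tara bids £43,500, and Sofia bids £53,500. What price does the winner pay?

£52,000

Ordered from highest: Sofia £53,500 > Frank £52,500 > Wen £52,000 > Tara £43,500 > Lena £36,000.
Sofia is the highest bidder, so Sofia wins.
Under the third-price rule, the price is the third-highest bid: £52,000.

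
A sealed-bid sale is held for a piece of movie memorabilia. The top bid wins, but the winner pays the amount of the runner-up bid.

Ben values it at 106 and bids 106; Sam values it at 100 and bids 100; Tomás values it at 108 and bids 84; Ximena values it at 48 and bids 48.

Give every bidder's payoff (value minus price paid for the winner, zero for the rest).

Ben 6, Sam 0, Tomás 0, Ximena 0.

Ordered from highest: Ben 106, then Sam 100, then Tomás 84, then Ximena 48.
Ben has the top bid and wins; the price is the second-highest bid, 100.
Ben's payoff = 106 − 100 = 6. All other bidders lose, so their payoff is 0.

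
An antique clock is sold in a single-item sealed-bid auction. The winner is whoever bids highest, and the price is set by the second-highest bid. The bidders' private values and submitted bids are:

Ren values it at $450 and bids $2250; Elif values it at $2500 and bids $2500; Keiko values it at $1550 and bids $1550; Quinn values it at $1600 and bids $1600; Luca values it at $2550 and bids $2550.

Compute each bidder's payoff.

Bids in descending order: Luca $2550, then Elif $2500, then Ren $2250, then Quinn $1600, then Keiko $1550.
Luca has the top bid and wins; the price is the second-highest bid, $2500.
Luca's payoff = $2550 − $2500 = $50. All other bidders lose, so their payoff is 0.

Payoffs: Ren $0, Elif $0, Keiko $0, Quinn $0, Luca $50.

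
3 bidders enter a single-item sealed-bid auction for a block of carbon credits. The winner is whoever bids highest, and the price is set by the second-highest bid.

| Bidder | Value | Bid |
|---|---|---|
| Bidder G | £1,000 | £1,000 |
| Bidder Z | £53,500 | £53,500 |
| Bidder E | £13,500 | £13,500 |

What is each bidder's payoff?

Sorted high to low: Bidder Z £53,500 > Bidder E £13,500 > Bidder G £1,000.
Bidder Z has the top bid and wins; the price is the second-highest bid, £13,500.
Bidder Z's payoff = £53,500 − £13,500 = £40,000. All other bidders lose, so their payoff is 0.

Bidder G £0, Bidder Z £40,000, Bidder E £0.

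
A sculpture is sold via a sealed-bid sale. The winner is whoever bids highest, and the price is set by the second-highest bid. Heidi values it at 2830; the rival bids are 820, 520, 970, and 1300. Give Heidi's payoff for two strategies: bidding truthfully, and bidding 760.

The highest competing bid is 1300.
Bidding truthfully at 2830: Heidi has the top bid, wins, and pays the second-highest bid 1300. Payoff = 2830 − 1300 = 1530.
Bidding 760: the top bid is 1300 (a rival), so Heidi loses. Payoff = 0.
This is the dominant-strategy logic: truthful bidding weakly beats any alternative.

(a) 1530  (b) 0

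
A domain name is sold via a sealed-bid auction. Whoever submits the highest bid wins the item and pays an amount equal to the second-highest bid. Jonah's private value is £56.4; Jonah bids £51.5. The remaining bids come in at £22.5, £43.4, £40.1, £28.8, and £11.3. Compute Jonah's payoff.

Highest competing bid: £43.4.
Jonah's bid £51.5 is the highest overall, so Jonah wins and pays the second-highest bid, £43.4.
Payoff = value − price = £56.4 − £43.4 = £13.0.

Jonah's payoff: £13.0.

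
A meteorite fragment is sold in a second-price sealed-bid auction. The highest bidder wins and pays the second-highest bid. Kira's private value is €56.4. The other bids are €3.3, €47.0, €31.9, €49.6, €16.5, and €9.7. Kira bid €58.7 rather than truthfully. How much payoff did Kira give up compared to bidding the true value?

The highest competing bid is €49.6.
Bidding truthfully at €56.4: Kira has the top bid, wins, and pays the second-highest bid €49.6. Payoff = €56.4 − €49.6 = €6.8.
Bidding €58.7: Kira has the top bid, wins, and pays the second-highest bid €49.6. Payoff = €56.4 − €49.6 = €6.8.
Regret = truthful payoff − actual payoff = €6.8 − €6.8 = €0.0.
The bid only affects whether you win, not the price — here both bids land on the same side of the top rival bid, so the deviation is payoff-neutral.

Regret: €0.0.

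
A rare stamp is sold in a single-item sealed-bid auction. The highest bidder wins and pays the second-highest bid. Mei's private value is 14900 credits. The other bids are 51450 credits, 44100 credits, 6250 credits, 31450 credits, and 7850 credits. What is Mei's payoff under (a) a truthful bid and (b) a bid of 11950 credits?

The highest competing bid is 51450 credits.
Bidding truthfully at 14900 credits: the top bid is 51450 credits (a rival), so Mei loses. Payoff = 0 credits.
Bidding 11950 credits: the top bid is 51450 credits (a rival), so Mei loses. Payoff = 0 credits.

Truthful: 0 credits; alternative: 0 credits.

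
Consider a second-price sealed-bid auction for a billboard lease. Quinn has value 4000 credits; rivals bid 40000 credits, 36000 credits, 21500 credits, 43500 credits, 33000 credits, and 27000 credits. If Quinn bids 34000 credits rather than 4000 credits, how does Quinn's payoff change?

The highest competing bid is 43500 credits.
Bidding truthfully at 4000 credits: the top bid is 43500 credits (a rival), so Quinn loses. Payoff = 0 credits.
Bidding 34000 credits: the top bid is 43500 credits (a rival), so Quinn loses. Payoff = 0 credits.
Change = 0 credits − 0 credits = 0 credits.

Change in payoff: 0 credits.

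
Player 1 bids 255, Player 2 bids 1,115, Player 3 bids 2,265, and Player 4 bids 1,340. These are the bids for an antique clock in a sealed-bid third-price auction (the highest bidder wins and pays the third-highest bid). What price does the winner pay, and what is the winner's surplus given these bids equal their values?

Price 1,115; surplus 1,150.

Ordered from highest: Player 3 2,265; Player 4 1,340; Player 2 1,115; Player 1 255.
Player 3 is the highest bidder, so Player 3 wins.
Under the third-price rule, the price is the third-highest bid: 1,115.
Surplus = 2,265 − 1,115 = 1,150.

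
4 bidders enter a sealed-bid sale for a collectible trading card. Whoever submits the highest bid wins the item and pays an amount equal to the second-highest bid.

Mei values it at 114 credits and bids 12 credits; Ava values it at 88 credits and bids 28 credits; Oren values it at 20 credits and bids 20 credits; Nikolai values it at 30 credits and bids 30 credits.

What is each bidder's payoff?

Ranking the bids: Nikolai 30 credits, then Ava 28 credits, then Oren 20 credits, then Mei 12 credits.
Nikolai has the top bid and wins; the price is the second-highest bid, 28 credits.
Nikolai's payoff = 30 credits − 28 credits = 2 credits. All other bidders lose, so their payoff is 0.

Payoffs: Mei 0 credits, Ava 0 credits, Oren 0 credits, Nikolai 2 credits.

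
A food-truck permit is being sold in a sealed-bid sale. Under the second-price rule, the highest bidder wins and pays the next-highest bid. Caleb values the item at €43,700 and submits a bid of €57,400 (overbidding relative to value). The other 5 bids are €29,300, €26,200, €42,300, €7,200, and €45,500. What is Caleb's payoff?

Payoff = -€1,800.

Highest competing bid: €45,500.
Caleb's bid €57,400 is the highest overall, so Caleb wins and pays the second-highest bid, €45,500.
Payoff = value − price = €43,700 − €45,500 = -€1,800.
Overbidding won the item at a price above value — truthful bidding would have avoided this loss.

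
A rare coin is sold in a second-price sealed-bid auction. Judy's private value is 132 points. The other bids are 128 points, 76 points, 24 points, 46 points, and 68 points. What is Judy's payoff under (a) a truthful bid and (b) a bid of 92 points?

Truthful: 4 points; alternative: 0 points.

The highest competing bid is 128 points.
Bidding truthfully at 132 points: Judy has the top bid, wins, and pays the second-highest bid 128 points. Payoff = 132 points − 128 points = 4 points.
Bidding 92 points: the top bid is 128 points (a rival), so Judy loses. Payoff = 0 points.
This is the dominant-strategy logic: truthful bidding weakly beats any alternative.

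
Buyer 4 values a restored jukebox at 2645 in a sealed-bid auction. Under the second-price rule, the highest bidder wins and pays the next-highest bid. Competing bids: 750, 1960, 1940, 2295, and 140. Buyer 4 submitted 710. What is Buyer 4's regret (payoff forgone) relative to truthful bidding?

350

The highest competing bid is 2295.
Bidding truthfully at 2645: Buyer 4 has the top bid, wins, and pays the second-highest bid 2295. Payoff = 2645 − 2295 = 350.
Bidding 710: the top bid is 2295 (a rival), so Buyer 4 loses. Payoff = 0.
Regret = truthful payoff − actual payoff = 350 − 0 = 350.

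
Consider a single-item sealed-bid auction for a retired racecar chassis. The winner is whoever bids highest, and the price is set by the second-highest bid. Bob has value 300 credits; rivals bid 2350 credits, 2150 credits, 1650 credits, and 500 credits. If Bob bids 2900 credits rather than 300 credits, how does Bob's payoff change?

The highest competing bid is 2350 credits.
Bidding truthfully at 300 credits: the top bid is 2350 credits (a rival), so Bob loses. Payoff = 0 credits.
Bidding 2900 credits: Bob has the top bid, wins, and pays the second-highest bid 2350 credits. Payoff = 300 credits − 2350 credits = -2050 credits.
Change = -2050 credits − 0 credits = -2050 credits.
This is the dominant-strategy logic: truthful bidding weakly beats any alternative.

Payoff change: -2050 credits.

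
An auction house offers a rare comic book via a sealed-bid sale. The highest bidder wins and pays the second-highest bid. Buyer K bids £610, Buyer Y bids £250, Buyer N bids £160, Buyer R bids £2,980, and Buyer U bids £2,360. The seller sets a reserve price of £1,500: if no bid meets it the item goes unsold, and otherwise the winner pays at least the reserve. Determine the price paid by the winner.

The winner pays £2,360.

Ranking the bids: Buyer R £2,980; Buyer U £2,360; Buyer K £610; Buyer Y £250; Buyer N £160.
Buyer R has the highest bid, so Buyer R wins.
The second-highest bid is £2,360, which exceeds the reserve, so that sets the price.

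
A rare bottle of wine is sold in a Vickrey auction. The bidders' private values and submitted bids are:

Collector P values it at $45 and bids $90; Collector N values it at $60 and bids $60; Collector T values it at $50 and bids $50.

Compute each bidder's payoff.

Payoffs: Collector P -$15, Collector N $0, Collector T $0.

Bids in descending order: Collector P $90; Collector N $60; Collector T $50.
Collector P has the top bid and wins; the price is the second-highest bid, $60.
Collector P's payoff = $45 − $60 = -$15. All other bidders lose, so their payoff is 0.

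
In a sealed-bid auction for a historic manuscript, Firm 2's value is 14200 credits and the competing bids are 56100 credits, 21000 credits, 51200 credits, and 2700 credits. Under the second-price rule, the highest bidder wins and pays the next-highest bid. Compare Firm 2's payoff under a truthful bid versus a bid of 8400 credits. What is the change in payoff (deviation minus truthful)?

Payoff change: 0 credits.

The highest competing bid is 56100 credits.
Bidding truthfully at 14200 credits: the top bid is 56100 credits (a rival), so Firm 2 loses. Payoff = 0 credits.
Bidding 8400 credits: the top bid is 56100 credits (a rival), so Firm 2 loses. Payoff = 0 credits.
Change = 0 credits − 0 credits = 0 credits.
The bid only affects whether you win, not the price — here both bids land on the same side of the top rival bid, so the deviation is payoff-neutral.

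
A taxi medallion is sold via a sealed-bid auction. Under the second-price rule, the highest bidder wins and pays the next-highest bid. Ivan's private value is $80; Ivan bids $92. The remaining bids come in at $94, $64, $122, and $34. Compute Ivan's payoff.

Highest competing bid: $122.
Ivan's bid $92 is not the highest, so Ivan loses, pays nothing, and earns zero payoff.

$0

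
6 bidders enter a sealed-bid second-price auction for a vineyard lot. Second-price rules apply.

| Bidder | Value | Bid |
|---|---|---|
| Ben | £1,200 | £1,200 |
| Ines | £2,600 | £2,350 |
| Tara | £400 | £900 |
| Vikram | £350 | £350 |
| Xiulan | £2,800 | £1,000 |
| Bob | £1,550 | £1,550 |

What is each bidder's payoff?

Ordered from highest: Ines £2,350 > Bob £1,550 > Ben £1,200 > Xiulan £1,000 > Tara £900 > Vikram £350.
Ines has the top bid and wins; the price is the second-highest bid, £1,550.
Ines's payoff = £2,600 − £1,550 = £1,050. All other bidders lose, so their payoff is 0.

Ben £0, Ines £1,050, Tara £0, Vikram £0, Xiulan £0, Bob £0.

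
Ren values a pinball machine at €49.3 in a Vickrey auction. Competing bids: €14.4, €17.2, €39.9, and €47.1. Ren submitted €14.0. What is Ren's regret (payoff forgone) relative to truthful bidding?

Regret: €2.2.

The highest competing bid is €47.1.
Bidding truthfully at €49.3: Ren has the top bid, wins, and pays the second-highest bid €47.1. Payoff = €49.3 − €47.1 = €2.2.
Bidding €14.0: the top bid is €47.1 (a rival), so Ren loses. Payoff = €0.0.
Regret = truthful payoff − actual payoff = €2.2 − €0.0 = €2.2.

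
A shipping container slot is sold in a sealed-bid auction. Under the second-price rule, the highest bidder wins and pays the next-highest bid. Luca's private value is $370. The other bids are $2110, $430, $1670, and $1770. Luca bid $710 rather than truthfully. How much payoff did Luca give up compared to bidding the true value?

$0

The highest competing bid is $2110.
Bidding truthfully at $370: the top bid is $2110 (a rival), so Luca loses. Payoff = $0.
Bidding $710: the top bid is $2110 (a rival), so Luca loses. Payoff = $0.
Regret = truthful payoff − actual payoff = $0 − $0 = $0.
The bid only affects whether you win, not the price — here both bids land on the same side of the top rival bid, so the deviation is payoff-neutral.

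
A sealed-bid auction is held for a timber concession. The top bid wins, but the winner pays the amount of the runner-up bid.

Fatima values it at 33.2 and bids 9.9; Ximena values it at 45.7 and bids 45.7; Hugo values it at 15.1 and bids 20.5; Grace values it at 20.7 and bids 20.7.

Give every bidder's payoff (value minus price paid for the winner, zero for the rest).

Ordered from highest: Ximena 45.7, then Grace 20.7, then Hugo 20.5, then Fatima 9.9.
Ximena has the top bid and wins; the price is the second-highest bid, 20.7.
Ximena's payoff = 45.7 − 20.7 = 25.0. All other bidders lose, so their payoff is 0.

Fatima 0.0, Ximena 25.0, Hugo 0.0, Grace 0.0.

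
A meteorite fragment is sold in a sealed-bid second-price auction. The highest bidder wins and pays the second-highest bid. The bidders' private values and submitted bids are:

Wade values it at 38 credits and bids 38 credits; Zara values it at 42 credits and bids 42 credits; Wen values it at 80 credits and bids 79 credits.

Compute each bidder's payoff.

Sorted high to low: Wen 79 credits, then Zara 42 credits, then Wade 38 credits.
Wen has the top bid and wins; the price is the second-highest bid, 42 credits.
Wen's payoff = 80 credits − 42 credits = 38 credits. All other bidders lose, so their payoff is 0.

Payoffs: Wade 0 credits, Zara 0 credits, Wen 38 credits.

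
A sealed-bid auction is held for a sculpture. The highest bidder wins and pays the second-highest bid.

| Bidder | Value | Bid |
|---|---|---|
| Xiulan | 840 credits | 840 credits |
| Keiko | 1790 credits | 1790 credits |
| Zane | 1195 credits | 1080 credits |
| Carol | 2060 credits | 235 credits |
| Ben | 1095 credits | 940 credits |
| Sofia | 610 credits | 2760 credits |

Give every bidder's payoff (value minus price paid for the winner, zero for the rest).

Bids in descending order: Sofia 2760 credits > Keiko 1790 credits > Zane 1080 credits > Ben 940 credits > Xiulan 840 credits > Carol 235 credits.
Sofia has the top bid and wins; the price is the second-highest bid, 1790 credits.
Sofia's payoff = 610 credits − 1790 credits = -1180 credits. All other bidders lose, so their payoff is 0.

Xiulan 0 credits, Keiko 0 credits, Zane 0 credits, Carol 0 credits, Ben 0 credits, Sofia -1180 credits.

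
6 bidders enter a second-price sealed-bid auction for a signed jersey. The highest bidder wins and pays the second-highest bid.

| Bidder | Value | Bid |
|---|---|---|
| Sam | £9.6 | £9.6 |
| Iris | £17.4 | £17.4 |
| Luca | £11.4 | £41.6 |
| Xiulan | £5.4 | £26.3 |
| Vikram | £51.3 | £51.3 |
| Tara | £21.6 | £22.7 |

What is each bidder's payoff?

Ordered from highest: Vikram £51.3; Luca £41.6; Xiulan £26.3; Tara £22.7; Iris £17.4; Sam £9.6.
Vikram has the top bid and wins; the price is the second-highest bid, £41.6.
Vikram's payoff = £51.3 − £41.6 = £9.7. All other bidders lose, so their payoff is 0.

Payoffs: Sam £0.0, Iris £0.0, Luca £0.0, Xiulan £0.0, Vikram £9.7, Tara £0.0.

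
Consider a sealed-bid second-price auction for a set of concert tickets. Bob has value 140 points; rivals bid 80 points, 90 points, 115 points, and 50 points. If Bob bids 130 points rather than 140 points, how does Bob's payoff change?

Change in payoff: 0 points.

The highest competing bid is 115 points.
Bidding truthfully at 140 points: Bob has the top bid, wins, and pays the second-highest bid 115 points. Payoff = 140 points − 115 points = 25 points.
Bidding 130 points: Bob has the top bid, wins, and pays the second-highest bid 115 points. Payoff = 140 points − 115 points = 25 points.
Change = 25 points − 25 points = 0 points.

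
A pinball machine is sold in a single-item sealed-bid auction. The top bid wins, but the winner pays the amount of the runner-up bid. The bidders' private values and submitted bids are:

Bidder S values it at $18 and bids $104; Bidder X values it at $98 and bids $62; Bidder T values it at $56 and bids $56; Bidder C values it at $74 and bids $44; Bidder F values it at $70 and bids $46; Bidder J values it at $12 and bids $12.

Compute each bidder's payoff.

Sorted high to low: Bidder S $104 > Bidder X $62 > Bidder T $56 > Bidder F $46 > Bidder C $44 > Bidder J $12.
Bidder S has the top bid and wins; the price is the second-highest bid, $62.
Bidder S's payoff = $18 − $62 = -$44. All other bidders lose, so their payoff is 0.

Bidder S -$44, Bidder X $0, Bidder T $0, Bidder C $0, Bidder F $0, Bidder J $0.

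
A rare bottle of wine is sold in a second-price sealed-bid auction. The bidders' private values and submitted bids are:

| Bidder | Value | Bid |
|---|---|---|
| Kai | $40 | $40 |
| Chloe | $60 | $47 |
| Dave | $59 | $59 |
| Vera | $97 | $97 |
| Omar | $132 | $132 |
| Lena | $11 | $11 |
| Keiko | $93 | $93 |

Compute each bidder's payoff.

Ranking the bids: Omar $132, then Vera $97, then Keiko $93, then Dave $59, then Chloe $47, then Kai $40, then Lena $11.
Omar has the top bid and wins; the price is the second-highest bid, $97.
Omar's payoff = $132 − $97 = $35. All other bidders lose, so their payoff is 0.

Kai $0, Chloe $0, Dave $0, Vera $0, Omar $35, Lena $0, Keiko $0.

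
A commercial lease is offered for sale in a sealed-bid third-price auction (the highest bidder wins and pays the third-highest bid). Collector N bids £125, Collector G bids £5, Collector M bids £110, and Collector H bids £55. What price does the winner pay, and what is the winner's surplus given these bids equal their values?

Bids in descending order: Collector N £125, then Collector M £110, then Collector H £55, then Collector G £5.
Collector N is the highest bidder, so Collector N wins.
Under the third-price rule, the price is the third-highest bid: £55.
Surplus = £125 − £55 = £70.

Price £55; surplus £70.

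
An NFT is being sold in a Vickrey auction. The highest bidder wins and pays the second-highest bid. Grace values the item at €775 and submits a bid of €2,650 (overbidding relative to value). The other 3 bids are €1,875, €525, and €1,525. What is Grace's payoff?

-€1,100

Highest competing bid: €1,875.
Grace's bid €2,650 is the highest overall, so Grace wins and pays the second-highest bid, €1,875.
Payoff = value − price = €775 − €1,875 = -€1,100.
Overbidding won the item at a price above value — truthful bidding would have avoided this loss.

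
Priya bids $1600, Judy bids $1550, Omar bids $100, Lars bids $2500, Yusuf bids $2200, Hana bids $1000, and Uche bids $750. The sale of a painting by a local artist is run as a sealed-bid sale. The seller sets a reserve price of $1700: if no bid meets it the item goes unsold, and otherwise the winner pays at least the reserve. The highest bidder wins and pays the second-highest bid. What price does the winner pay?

$2200

Bids in descending order: Lars $2500, then Yusuf $2200, then Priya $1600, then Judy $1550, then Hana $1000, then Uche $750, then Omar $100.
Lars has the highest bid, so Lars wins.
The second-highest bid is $2200, which exceeds the reserve, so that sets the price.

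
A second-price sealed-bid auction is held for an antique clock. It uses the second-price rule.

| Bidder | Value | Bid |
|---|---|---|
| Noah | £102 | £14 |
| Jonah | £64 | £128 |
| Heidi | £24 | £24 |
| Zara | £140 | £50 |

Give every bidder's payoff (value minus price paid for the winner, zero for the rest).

Payoffs: Noah £0, Jonah £14, Heidi £0, Zara £0.

Bids in descending order: Jonah £128; Zara £50; Heidi £24; Noah £14.
Jonah has the top bid and wins; the price is the second-highest bid, £50.
Jonah's payoff = £64 − £50 = £14. All other bidders lose, so their payoff is 0.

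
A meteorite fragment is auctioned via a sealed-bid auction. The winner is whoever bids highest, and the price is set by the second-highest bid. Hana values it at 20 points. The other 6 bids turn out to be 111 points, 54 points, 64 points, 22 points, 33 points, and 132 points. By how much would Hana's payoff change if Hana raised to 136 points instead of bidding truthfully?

The highest competing bid is 132 points.
Bidding truthfully at 20 points: the top bid is 132 points (a rival), so Hana loses. Payoff = 0 points.
Bidding 136 points: Hana has the top bid, wins, and pays the second-highest bid 132 points. Payoff = 20 points − 132 points = -112 points.
Change = -112 points − 0 points = -112 points.

-112 points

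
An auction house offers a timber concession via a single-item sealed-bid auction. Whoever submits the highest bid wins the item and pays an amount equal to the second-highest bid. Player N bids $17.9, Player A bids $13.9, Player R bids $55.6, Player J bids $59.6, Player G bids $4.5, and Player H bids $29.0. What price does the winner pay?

Ordered from highest: Player J $59.6 > Player R $55.6 > Player H $29.0 > Player N $17.9 > Player A $13.9 > Player G $4.5.
Player J has the highest bid, so Player J wins.
The second-highest bid is $55.6, so that is what Player J pays.

Price paid: $55.6.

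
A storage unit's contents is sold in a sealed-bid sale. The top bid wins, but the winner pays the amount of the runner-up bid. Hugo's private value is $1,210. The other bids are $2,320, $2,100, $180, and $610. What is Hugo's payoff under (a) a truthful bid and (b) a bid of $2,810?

Truthful: $0; alternative: -$1,110.

The highest competing bid is $2,320.
Bidding truthfully at $1,210: the top bid is $2,320 (a rival), so Hugo loses. Payoff = $0.
Bidding $2,810: Hugo has the top bid, wins, and pays the second-highest bid $2,320. Payoff = $1,210 − $2,320 = -$1,110.
This is the dominant-strategy logic: truthful bidding weakly beats any alternative.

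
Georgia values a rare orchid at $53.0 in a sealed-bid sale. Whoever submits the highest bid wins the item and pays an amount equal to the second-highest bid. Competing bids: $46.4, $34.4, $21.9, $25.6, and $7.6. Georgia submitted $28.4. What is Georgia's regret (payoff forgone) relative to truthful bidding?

Regret: $6.6.

The highest competing bid is $46.4.
Bidding truthfully at $53.0: Georgia has the top bid, wins, and pays the second-highest bid $46.4. Payoff = $53.0 − $46.4 = $6.6.
Bidding $28.4: the top bid is $46.4 (a rival), so Georgia loses. Payoff = $0.0.
Regret = truthful payoff − actual payoff = $6.6 − $0.0 = $6.6.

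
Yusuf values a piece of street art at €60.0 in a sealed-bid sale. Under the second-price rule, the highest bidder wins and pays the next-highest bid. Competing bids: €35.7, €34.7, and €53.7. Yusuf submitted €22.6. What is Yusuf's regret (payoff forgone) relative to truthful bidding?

The highest competing bid is €53.7.
Bidding truthfully at €60.0: Yusuf has the top bid, wins, and pays the second-highest bid €53.7. Payoff = €60.0 − €53.7 = €6.3.
Bidding €22.6: the top bid is €53.7 (a rival), so Yusuf loses. Payoff = €0.0.
Regret = truthful payoff − actual payoff = €6.3 − €0.0 = €6.3.

Payoff forgone: €6.3.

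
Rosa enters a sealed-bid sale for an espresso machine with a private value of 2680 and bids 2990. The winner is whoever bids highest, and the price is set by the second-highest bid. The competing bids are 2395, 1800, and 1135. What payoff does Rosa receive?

Highest competing bid: 2395.
Rosa's bid 2990 is the highest overall, so Rosa wins and pays the second-highest bid, 2395.
Payoff = value − price = 2680 − 2395 = 285.

Payoff = 285.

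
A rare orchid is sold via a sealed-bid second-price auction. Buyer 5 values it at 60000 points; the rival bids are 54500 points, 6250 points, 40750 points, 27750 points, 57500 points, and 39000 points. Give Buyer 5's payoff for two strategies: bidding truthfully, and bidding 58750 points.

The highest competing bid is 57500 points.
Bidding truthfully at 60000 points: Buyer 5 has the top bid, wins, and pays the second-highest bid 57500 points. Payoff = 60000 points − 57500 points = 2500 points.
Bidding 58750 points: Buyer 5 has the top bid, wins, and pays the second-highest bid 57500 points. Payoff = 60000 points − 57500 points = 2500 points.

Truthful: 2500 points; alternative: 2500 points.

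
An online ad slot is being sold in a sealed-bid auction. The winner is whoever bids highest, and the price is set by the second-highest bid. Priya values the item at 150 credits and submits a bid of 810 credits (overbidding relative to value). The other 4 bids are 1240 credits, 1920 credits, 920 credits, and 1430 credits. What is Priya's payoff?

Highest competing bid: 1920 credits.
Priya's bid 810 credits is not the highest, so Priya loses, pays nothing, and earns zero payoff.

Priya's payoff: 0 credits.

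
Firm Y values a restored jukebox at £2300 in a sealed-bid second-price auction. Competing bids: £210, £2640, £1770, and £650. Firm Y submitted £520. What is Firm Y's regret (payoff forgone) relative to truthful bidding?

Regret: £0.

The highest competing bid is £2640.
Bidding truthfully at £2300: the top bid is £2640 (a rival), so Firm Y loses. Payoff = £0.
Bidding £520: the top bid is £2640 (a rival), so Firm Y loses. Payoff = £0.
Regret = truthful payoff − actual payoff = £0 − £0 = £0.
The bid only affects whether you win, not the price — here both bids land on the same side of the top rival bid, so the deviation is payoff-neutral.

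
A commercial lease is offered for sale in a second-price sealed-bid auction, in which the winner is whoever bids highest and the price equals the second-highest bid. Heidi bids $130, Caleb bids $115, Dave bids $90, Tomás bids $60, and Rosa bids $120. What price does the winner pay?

$120

Bids in descending order: Heidi $130; Rosa $120; Caleb $115; Dave $90; Tomás $60.
Heidi is the highest bidder, so Heidi wins.
Under the second-price rule, the price is the second-highest bid: $120.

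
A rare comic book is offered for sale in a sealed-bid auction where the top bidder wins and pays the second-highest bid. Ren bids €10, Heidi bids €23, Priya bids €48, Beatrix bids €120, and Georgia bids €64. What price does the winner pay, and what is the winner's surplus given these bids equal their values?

Price €64; surplus €56.

Ordered from highest: Beatrix €120 > Georgia €64 > Priya €48 > Heidi €23 > Ren €10.
Beatrix is the highest bidder, so Beatrix wins.
Under the second-price rule, the price is the second-highest bid: €64.
Surplus = €120 − €64 = €56.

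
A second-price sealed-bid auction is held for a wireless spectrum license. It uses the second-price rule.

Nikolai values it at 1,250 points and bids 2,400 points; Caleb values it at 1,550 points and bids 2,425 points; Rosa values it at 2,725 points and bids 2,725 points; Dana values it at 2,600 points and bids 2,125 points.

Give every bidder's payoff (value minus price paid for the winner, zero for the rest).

Bids in descending order: Rosa 2,725 points > Caleb 2,425 points > Nikolai 2,400 points > Dana 2,125 points.
Rosa has the top bid and wins; the price is the second-highest bid, 2,425 points.
Rosa's payoff = 2,725 points − 2,425 points = 300 points. All other bidders lose, so their payoff is 0.

Nikolai 0 points, Caleb 0 points, Rosa 300 points, Dana 0 points.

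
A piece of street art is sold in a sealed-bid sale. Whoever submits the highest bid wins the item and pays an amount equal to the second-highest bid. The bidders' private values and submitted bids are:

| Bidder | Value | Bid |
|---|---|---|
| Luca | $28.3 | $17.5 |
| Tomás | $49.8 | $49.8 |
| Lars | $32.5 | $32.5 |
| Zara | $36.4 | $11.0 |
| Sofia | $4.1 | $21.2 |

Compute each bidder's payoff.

Payoffs: Luca $0.0, Tomás $17.3, Lars $0.0, Zara $0.0, Sofia $0.0.

Ordered from highest: Tomás $49.8, then Lars $32.5, then Sofia $21.2, then Luca $17.5, then Zara $11.0.
Tomás has the top bid and wins; the price is the second-highest bid, $32.5.
Tomás's payoff = $49.8 − $32.5 = $17.3. All other bidders lose, so their payoff is 0.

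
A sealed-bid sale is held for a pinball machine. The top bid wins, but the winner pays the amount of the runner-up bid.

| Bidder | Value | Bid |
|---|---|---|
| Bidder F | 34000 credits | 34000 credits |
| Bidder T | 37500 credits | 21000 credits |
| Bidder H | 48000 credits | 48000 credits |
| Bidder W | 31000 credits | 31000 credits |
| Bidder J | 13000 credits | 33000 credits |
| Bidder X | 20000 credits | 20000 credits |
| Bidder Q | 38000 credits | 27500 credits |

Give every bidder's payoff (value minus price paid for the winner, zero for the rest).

Bidder F 0 credits, Bidder T 0 credits, Bidder H 14000 credits, Bidder W 0 credits, Bidder J 0 credits, Bidder X 0 credits, Bidder Q 0 credits.

Ranking the bids: Bidder H 48000 credits; Bidder F 34000 credits; Bidder J 33000 credits; Bidder W 31000 credits; Bidder Q 27500 credits; Bidder T 21000 credits; Bidder X 20000 credits.
Bidder H has the top bid and wins; the price is the second-highest bid, 34000 credits.
Bidder H's payoff = 48000 credits − 34000 credits = 14000 credits. All other bidders lose, so their payoff is 0.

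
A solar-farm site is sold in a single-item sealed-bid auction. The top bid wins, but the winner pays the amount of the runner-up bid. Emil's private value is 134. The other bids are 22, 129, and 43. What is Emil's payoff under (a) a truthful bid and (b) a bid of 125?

The highest competing bid is 129.
Bidding truthfully at 134: Emil has the top bid, wins, and pays the second-highest bid 129. Payoff = 134 − 129 = 5.
Bidding 125: the top bid is 129 (a rival), so Emil loses. Payoff = 0.
This is the dominant-strategy logic: truthful bidding weakly beats any alternative.

Truthful: 5; alternative: 0.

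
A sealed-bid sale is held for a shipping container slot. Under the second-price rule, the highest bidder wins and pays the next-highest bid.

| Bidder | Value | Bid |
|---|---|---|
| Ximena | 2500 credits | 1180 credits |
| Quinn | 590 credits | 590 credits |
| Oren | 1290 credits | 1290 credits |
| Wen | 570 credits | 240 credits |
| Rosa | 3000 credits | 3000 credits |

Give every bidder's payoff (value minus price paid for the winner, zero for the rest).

Bids in descending order: Rosa 3000 credits > Oren 1290 credits > Ximena 1180 credits > Quinn 590 credits > Wen 240 credits.
Rosa has the top bid and wins; the price is the second-highest bid, 1290 credits.
Rosa's payoff = 3000 credits − 1290 credits = 1710 credits. All other bidders lose, so their payoff is 0.

Ximena 0 credits, Quinn 0 credits, Oren 0 credits, Wen 0 credits, Rosa 1710 credits.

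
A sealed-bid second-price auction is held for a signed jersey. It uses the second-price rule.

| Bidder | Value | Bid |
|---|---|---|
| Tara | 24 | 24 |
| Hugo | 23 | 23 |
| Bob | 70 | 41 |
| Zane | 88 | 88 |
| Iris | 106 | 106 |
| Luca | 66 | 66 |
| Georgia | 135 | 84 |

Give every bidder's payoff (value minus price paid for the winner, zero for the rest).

Sorted high to low: Iris 106, then Zane 88, then Georgia 84, then Luca 66, then Bob 41, then Tara 24, then Hugo 23.
Iris has the top bid and wins; the price is the second-highest bid, 88.
Iris's payoff = 106 − 88 = 18. All other bidders lose, so their payoff is 0.

Tara 0, Hugo 0, Bob 0, Zane 0, Iris 18, Luca 0, Georgia 0.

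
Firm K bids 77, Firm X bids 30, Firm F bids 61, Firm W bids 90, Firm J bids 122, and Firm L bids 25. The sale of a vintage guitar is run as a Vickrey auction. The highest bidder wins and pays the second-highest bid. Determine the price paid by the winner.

Sorted high to low: Firm J 122; Firm W 90; Firm K 77; Firm F 61; Firm X 30; Firm L 25.
Firm J has the highest bid, so Firm J wins.
The second-highest bid is 90, so that is what Firm J pays.

Price paid: 90.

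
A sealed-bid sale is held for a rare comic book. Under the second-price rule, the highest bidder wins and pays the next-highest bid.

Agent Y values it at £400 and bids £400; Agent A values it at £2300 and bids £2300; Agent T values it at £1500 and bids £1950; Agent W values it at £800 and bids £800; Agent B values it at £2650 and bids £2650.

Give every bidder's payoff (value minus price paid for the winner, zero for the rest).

Payoffs: Agent Y £0, Agent A £0, Agent T £0, Agent W £0, Agent B £350.

Sorted high to low: Agent B £2650, then Agent A £2300, then Agent T £1950, then Agent W £800, then Agent Y £400.
Agent B has the top bid and wins; the price is the second-highest bid, £2300.
Agent B's payoff = £2650 − £2300 = £350. All other bidders lose, so their payoff is 0.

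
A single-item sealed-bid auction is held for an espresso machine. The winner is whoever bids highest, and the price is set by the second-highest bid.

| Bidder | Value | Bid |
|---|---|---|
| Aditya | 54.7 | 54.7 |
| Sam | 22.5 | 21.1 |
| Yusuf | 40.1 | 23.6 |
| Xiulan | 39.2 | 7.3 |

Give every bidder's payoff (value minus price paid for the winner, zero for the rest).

Bids in descending order: Aditya 54.7 > Yusuf 23.6 > Sam 21.1 > Xiulan 7.3.
Aditya has the top bid and wins; the price is the second-highest bid, 23.6.
Aditya's payoff = 54.7 − 23.6 = 31.1. All other bidders lose, so their payoff is 0.

Payoffs: Aditya 31.1, Sam 0.0, Yusuf 0.0, Xiulan 0.0.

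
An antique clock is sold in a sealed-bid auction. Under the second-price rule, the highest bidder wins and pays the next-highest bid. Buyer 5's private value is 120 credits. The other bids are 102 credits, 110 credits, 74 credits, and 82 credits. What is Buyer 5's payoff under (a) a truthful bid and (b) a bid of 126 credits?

The highest competing bid is 110 credits.
Bidding truthfully at 120 credits: Buyer 5 has the top bid, wins, and pays the second-highest bid 110 credits. Payoff = 120 credits − 110 credits = 10 credits.
Bidding 126 credits: Buyer 5 has the top bid, wins, and pays the second-highest bid 110 credits. Payoff = 120 credits − 110 credits = 10 credits.

(a) 10 credits  (b) 10 credits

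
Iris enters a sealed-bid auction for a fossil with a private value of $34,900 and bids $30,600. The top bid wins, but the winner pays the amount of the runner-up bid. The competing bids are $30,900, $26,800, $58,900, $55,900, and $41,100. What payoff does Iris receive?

Iris's payoff: $0.

Highest competing bid: $58,900.
Iris's bid $30,600 is not the highest, so Iris loses, pays nothing, and earns zero payoff.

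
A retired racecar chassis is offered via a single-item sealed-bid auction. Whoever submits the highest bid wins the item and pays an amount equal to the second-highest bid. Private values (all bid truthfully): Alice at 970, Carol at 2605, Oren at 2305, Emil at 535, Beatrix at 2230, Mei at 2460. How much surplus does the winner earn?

Sorted high to low: Carol 2605, then Mei 2460, then Oren 2305, then Beatrix 2230, then Alice 970, then Emil 535.
Carol wins with the top bid and pays the second-highest, 2460.
Surplus = 2605 − 2460 = 145.

Surplus = 145.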